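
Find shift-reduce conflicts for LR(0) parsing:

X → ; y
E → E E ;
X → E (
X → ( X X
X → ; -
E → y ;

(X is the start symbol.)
No shift-reduce conflicts

A shift-reduce conflict occurs when an LR(0) state has both:
  - a complete (reduce) item [A → α .] (dot at the end), and
  - a shift item [B → β . c γ] (dot before a terminal).

Augment with X' → X and build the canonical LR(0) collection (I0 = CLOSURE({[X' → . X]}), then GOTO on every symbol after a dot until no new states appear). It has 14 states:
  I0: { [E → . E E ;], [E → . y ;], [X → . ( X X], [X → . ; -], [X → . ; y], [X → . E (], [X' → . X] }  — shift
  I1: { [E → . E E ;], [E → . y ;], [X → ( . X X], [X → . ( X X], [X → . ; -], [X → . ; y], [X → . E (] }  — shift
  I2: { [X → ; . -], [X → ; . y] }  — shift
  I3: { [E → . E E ;], [E → . y ;], [E → E . E ;], [X → E . (] }  — shift
  I4: { [X' → X .] }  — accept
  I5: { [E → y . ;] }  — shift
  I6: { [E → y ; .] }  — reduce
  I7: { [X → E ( .] }  — reduce
  I8: { [E → . E E ;], [E → . y ;], [E → E . E ;], [E → E E . ;] }  — shift
  I9: { [E → E E ; .] }  — reduce
  I10: { [X → ; - .] }  — reduce
  I11: { [X → ; y .] }  — reduce
  I12: { [E → . E E ;], [E → . y ;], [X → ( X . X], [X → . ( X X], [X → . ; -], [X → . ; y], [X → . E (] }  — shift
  I13: { [X → ( X X .] }  — reduce

No state contains both a complete item and a shift item.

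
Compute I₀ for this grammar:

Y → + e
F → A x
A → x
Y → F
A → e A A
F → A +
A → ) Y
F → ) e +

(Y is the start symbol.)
First, augment the grammar with Y' → Y
I₀ = CLOSURE({ [Y' → . Y] }):
  [Y' → . Y] has the dot before Y: add [Y → . + e], [Y → . F]
  [Y → . F] has the dot before F: add [F → . A x], [F → . A +], [F → . ) e +]
  [F → . A x] has the dot before A: add [A → . x], [A → . e A A], [A → . ) Y]
No further items can be added.

I₀ = { [A → . ) Y], [A → . e A A], [A → . x], [F → . ) e +], [F → . A +], [F → . A x], [Y → . + e], [Y → . F], [Y' → . Y] }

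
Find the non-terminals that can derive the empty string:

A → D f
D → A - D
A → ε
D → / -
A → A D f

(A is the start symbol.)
{ 'A' }

ε-productions: A → ε
So A is immediately nullable.
No further non-terminal can be added: every production for the remaining non-terminals contains a terminal or a non-nullable non-terminal.
Nullable = { 'A' }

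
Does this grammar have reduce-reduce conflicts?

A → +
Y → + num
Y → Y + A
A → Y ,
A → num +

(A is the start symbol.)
A reduce-reduce conflict occurs when an LR(0) state has two complete items [A → α .] and [B → β .] — both call for a reduction, and with no lookahead the parser cannot choose between them.

Augment with A' → A and build the canonical LR(0) collection (I0 = CLOSURE({[A' → . A]}), then GOTO on every symbol after a dot until no new states appear). It has 10 states:
  I0: { [A → . +], [A → . Y ,], [A → . num +], [A' → . A], [Y → . + num], [Y → . Y + A] }  — shift
  I1: { [A → + .], [Y → + . num] }  — shift, reduce
  I2: { [A' → A .] }  — accept
  I3: { [A → Y . ,], [Y → Y . + A] }  — shift
  I4: { [A → num . +] }  — shift
  I5: { [A → num + .] }  — reduce
  I6: { [A → . +], [A → . Y ,], [A → . num +], [Y → . + num], [Y → . Y + A], [Y → Y + . A] }  — shift
  I7: { [A → Y , .] }  — reduce
  I8: { [Y → Y + A .] }  — reduce
  I9: { [Y → + num .] }  — reduce

No state contains more than one complete item.

Answer: No reduce-reduce conflicts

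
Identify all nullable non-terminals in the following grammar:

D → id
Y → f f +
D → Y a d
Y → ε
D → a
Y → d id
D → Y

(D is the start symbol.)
{ 'D', 'Y' }

A non-terminal is nullable if it can derive ε (the empty string): either it has an ε-production, or it has a production whose right-hand side consists entirely of nullable non-terminals.

ε-productions: Y → ε
So Y is immediately nullable.
D → Y: every symbol on the right is nullable, so D is nullable too.
Every non-terminal is now nullable.
Nullable = { 'D', 'Y' }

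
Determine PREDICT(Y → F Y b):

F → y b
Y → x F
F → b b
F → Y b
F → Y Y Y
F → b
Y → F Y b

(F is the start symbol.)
{ 'b', 'x', 'y' }

PREDICT(Y → F Y b) = (FIRST(RHS) \ {ε}) ∪ (FOLLOW(Y) if ε ∈ FIRST(RHS), i.e. RHS ⇒* ε)
FIRST(F) = { 'b', 'x', 'y' }
FIRST(F Y b) = { 'b', 'x', 'y' }
ε ∉ FIRST(F Y b), so FOLLOW(Y) is not added.
PREDICT(Y → F Y b) = { 'b', 'x', 'y' }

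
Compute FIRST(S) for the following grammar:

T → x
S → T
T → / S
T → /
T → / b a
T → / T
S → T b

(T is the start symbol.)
{ '/', 'x' }

To compute FIRST(S), examine every production with S on the left-hand side, reading each right-hand side left to right until a non-nullable symbol is reached.

FIRST sets of the other non-terminals involved (by the same procedure, iterated to a fixed point):
  FIRST(T) = { '/', 'x' }

From S → T:
  - T is a non-terminal: add FIRST(T) \ {ε} = { '/', 'x' }
    T is not nullable, so stop
From S → T b:
  - T is a non-terminal: add FIRST(T) \ {ε} = { '/', 'x' }
    T is not nullable, so stop

Collecting: FIRST(S) = { '/', 'x' }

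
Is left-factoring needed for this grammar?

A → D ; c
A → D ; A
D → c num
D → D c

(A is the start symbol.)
Yes, A has productions with common prefix 'D ;'

Left-factoring is needed when two productions for the same non-terminal
share a common prefix on the right-hand side.

Productions for A:
  A → D ; c
  A → D ; A
Productions for D:
  D → c num
  D → D c

Found common prefix 'D ;' in productions for A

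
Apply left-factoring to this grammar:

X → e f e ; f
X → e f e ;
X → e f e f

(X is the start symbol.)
Left-factoring transforms A → αβ₁ | αβ₂ into A → αA' and A' → β₁ | β₂
(α is the longest common prefix among the alternatives). Repeat until
no nonterminal has two alternatives with a common prefix.

Round 1: X has alternatives sharing prefix 'e f e'. Introduce X': X → e f e X'
  Add: X' → ; f
  Add: X' → ;
  Add: X' → f

Round 2: X' has alternatives sharing prefix ';'. Introduce X'': X' → ; X''
  Add: X'' → f
  Add: X'' → ε

No remaining common prefixes — done.

Resulting grammar:
X → e f e X'
X' → ; X''
X'' → f
X'' → ε
X' → f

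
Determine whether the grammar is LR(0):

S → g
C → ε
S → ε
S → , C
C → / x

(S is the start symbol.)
A grammar is LR(0) if no state in the canonical LR(0) collection has:
  - both a shift item (dot before a terminal) and a complete item (shift-reduce conflict), or
  - two or more complete items (reduce-reduce conflict; the accept item [S' → S .] counts as a complete item here).

Augment with S' → S and build the canonical LR(0) collection (I0 = CLOSURE({[S' → . S]}), then GOTO on every symbol after a dot until no new states appear). It has 7 states:
  I0: { [S → . , C], [S → . g], [S → .], [S' → . S] }  — shift, reduce
  I1: { [C → . / x], [C → .], [S → , . C] }  — shift, reduce
  I2: { [S' → S .] }  — accept
  I3: { [S → g .] }  — reduce
  I4: { [C → / . x] }  — shift
  I5: { [S → , C .] }  — reduce
  I6: { [C → / x .] }  — reduce

Conflict in state I0:
  Shift-reduce conflict between [S → .] and [S → . , C]
So the grammar is NOT LR(0).

Answer: No. Shift-reduce conflict between [S → .] and [S → . , C]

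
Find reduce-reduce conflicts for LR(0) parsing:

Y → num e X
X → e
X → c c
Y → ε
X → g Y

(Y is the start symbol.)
No reduce-reduce conflicts

Augment with Y' → Y and build the canonical LR(0) collection (I0 = CLOSURE({[Y' → . Y]}), then GOTO on every symbol after a dot until no new states appear). It has 10 states:
  I0: { [Y → . num e X], [Y → .], [Y' → . Y] }  — shift, reduce
  I1: { [Y' → Y .] }  — accept
  I2: { [Y → num . e X] }  — shift
  I3: { [X → . c c], [X → . e], [X → . g Y], [Y → num e . X] }  — shift
  I4: { [Y → num e X .] }  — reduce
  I5: { [X → c . c] }  — shift
  I6: { [X → e .] }  — reduce
  I7: { [X → g . Y], [Y → . num e X], [Y → .] }  — shift, reduce
  I8: { [X → g Y .] }  — reduce
  I9: { [X → c c .] }  — reduce

No state contains more than one complete item.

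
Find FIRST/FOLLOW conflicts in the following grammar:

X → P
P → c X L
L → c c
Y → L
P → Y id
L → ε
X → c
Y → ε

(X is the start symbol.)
A FIRST/FOLLOW conflict occurs when a non-terminal N has a nullable alternative N → β (β ⇒* ε) and another alternative N → α with FIRST(α) ∩ FOLLOW(N) ≠ ∅: on such a lookahead the parser cannot decide between expanding α and letting N vanish via β.

Nullable non-terminals: L, Y.
FIRST sets used below: FIRST(L) = { 'c', ε }

L: nullable alternative(s) L → ε; FOLLOW(L) = { $, 'c', 'id' }
  L → c c: FIRST \ {ε} = { 'c' } — overlaps FOLLOW(L) on { 'c' }: CONFLICT
  L → ε: FIRST \ {ε} = { } — this is the only nullable alternative, skip

Y: nullable alternative(s) Y → L, Y → ε; FOLLOW(Y) = { 'id' }
  Y → L: FIRST \ {ε} = { 'c' } — disjoint from FOLLOW(Y)
  Y → ε: FIRST \ {ε} = { } — disjoint from FOLLOW(Y)

P, X have no nullable alternative, so no FIRST/FOLLOW check is needed there.

So the grammar has 1 FIRST/FOLLOW conflict (marked CONFLICT above).

Answer: Yes. L → c c with FOLLOW(L) on { 'c' }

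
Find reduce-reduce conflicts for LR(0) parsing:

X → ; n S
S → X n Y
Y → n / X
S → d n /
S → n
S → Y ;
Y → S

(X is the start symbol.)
Yes — I4: [X → ; n S .] vs [Y → S .]

A reduce-reduce conflict occurs when an LR(0) state has two complete items [A → α .] and [B → β .] — both call for a reduction, and with no lookahead the parser cannot choose between them.

Augment with X' → X and build the canonical LR(0) collection (I0 = CLOSURE({[X' → . X]}), then GOTO on every symbol after a dot until no new states appear). It has 17 states:
  I0: { [X → . ; n S], [X' → . X] }  — shift
  I1: { [X → ; . n S] }  — shift
  I2: { [X' → X .] }  — accept
  I3: { [S → . X n Y], [S → . Y ;], [S → . d n /], [S → . n], [X → . ; n S], [X → ; n . S], [Y → . S], [Y → . n / X] }  — shift
  I4: { [X → ; n S .], [Y → S .] }  — 2 reduces
  I5: { [S → X . n Y] }  — shift
  I6: { [S → Y . ;] }  — shift
  I7: { [S → d . n /] }  — shift
  I8: { [S → n .], [Y → n . / X] }  — shift, reduce
  I9: { [X → . ; n S], [Y → n / . X] }  — shift
  I10: { [Y → n / X .] }  — reduce
  I11: { [S → d n . /] }  — shift
  I12: { [S → d n / .] }  — reduce
  I13: { [S → Y ; .] }  — reduce
  I14: { [S → . X n Y], [S → . Y ;], [S → . d n /], [S → . n], [S → X n . Y], [X → . ; n S], [Y → . S], [Y → . n / X] }  — shift
  I15: { [Y → S .] }  — reduce
  I16: { [S → X n Y .], [S → Y . ;] }  — shift, reduce

I4 contains complete items [X → ; n S .], [Y → S .] — reduce-reduce conflict.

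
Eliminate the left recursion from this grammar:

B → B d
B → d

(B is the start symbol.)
B is directly left-recursive. The standard transformation for
  A → A α₁ | ... | A α_m | β₁ | ... | β_n
is
  A  → β₁ A' | ... | β_n A'
  A' → α₁ A' | ... | α_m A' | ε

B → d becomes B → d B'
B → B d becomes B' → d B'
Add B' → ε

Resulting grammar:
B → d B'
B' → d B'
B' → ε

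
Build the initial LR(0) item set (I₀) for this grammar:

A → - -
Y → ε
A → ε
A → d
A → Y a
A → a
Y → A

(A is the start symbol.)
First, augment the grammar with A' → A
I₀ = CLOSURE({ [A' → . A] }):
  [A' → . A] has the dot before A: add [A → . - -], [A → .], [A → . d], [A → . Y a], [A → . a]
  [A → . Y a] has the dot before Y: add [Y → .], [Y → . A]
No further items can be added.

I₀ = { [A → . - -], [A → . Y a], [A → . a], [A → . d], [A → .], [A' → . A], [Y → . A], [Y → .] }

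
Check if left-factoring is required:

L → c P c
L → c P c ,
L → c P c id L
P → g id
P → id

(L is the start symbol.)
Left-factoring is needed when two productions for the same non-terminal
share a common prefix on the right-hand side.

Productions for L:
  L → c P c
  L → c P c ,
  L → c P c id L
Productions for P:
  P → g id
  P → id

Found common prefix 'c P c' in productions for L

Answer: Yes, L has productions with common prefix 'c P c'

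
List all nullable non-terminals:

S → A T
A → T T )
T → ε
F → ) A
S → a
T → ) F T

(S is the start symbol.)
ε-productions: T → ε
So T is immediately nullable.
No further non-terminal can be added: every production for the remaining non-terminals contains a terminal or a non-nullable non-terminal.
Nullable = { 'T' }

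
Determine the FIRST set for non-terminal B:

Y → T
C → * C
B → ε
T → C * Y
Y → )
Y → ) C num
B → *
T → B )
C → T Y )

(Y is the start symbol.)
To compute FIRST(B), examine every production with B on the left-hand side, reading each right-hand side left to right until a non-nullable symbol is reached.

From B → ε:
  - ε-production, so ε ∈ FIRST(B)
From B → *:
  - '*' is a terminal: add '*' and stop

Collecting: FIRST(B) = { '*', ε }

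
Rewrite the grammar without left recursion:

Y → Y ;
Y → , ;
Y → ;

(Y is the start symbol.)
Y → , ; Y'
Y → ; Y'
Y' → ; Y'
Y' → ε

Y is directly left-recursive. The standard transformation for
  A → A α₁ | ... | A α_m | β₁ | ... | β_n
is
  A  → β₁ A' | ... | β_n A'
  A' → α₁ A' | ... | α_m A' | ε

Y → , ; becomes Y → , ; Y'
Y → ; becomes Y → ; Y'
Y → Y ; becomes Y' → ; Y'
Add Y' → ε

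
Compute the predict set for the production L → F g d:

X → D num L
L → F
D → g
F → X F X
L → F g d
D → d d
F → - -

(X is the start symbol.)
PREDICT(L → F g d) = (FIRST(RHS) \ {ε}) ∪ (FOLLOW(L) if ε ∈ FIRST(RHS), i.e. RHS ⇒* ε)
FIRST(F) = { '-', 'd', 'g' }
FIRST(F g d) = { '-', 'd', 'g' }
ε ∉ FIRST(F g d), so FOLLOW(L) is not added.
PREDICT(L → F g d) = { '-', 'd', 'g' }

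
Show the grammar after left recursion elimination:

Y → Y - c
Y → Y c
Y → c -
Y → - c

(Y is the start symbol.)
Y → c - Y'
Y → - c Y'
Y' → - c Y'
Y' → c Y'
Y' → ε

Y is directly left-recursive. The standard transformation for
  A → A α₁ | ... | A α_m | β₁ | ... | β_n
is
  A  → β₁ A' | ... | β_n A'
  A' → α₁ A' | ... | α_m A' | ε

Y → c - becomes Y → c - Y'
Y → - c becomes Y → - c Y'
Y → Y - c becomes Y' → - c Y'
Y → Y c becomes Y' → c Y'
Add Y' → ε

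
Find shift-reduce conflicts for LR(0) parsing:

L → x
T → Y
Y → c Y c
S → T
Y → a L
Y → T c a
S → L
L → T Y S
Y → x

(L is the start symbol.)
Augment with L' → L and build the canonical LR(0) collection (I0 = CLOSURE({[L' → . L]}), then GOTO on every symbol after a dot until no new states appear). It has 20 states:
  I0: { [L → . T Y S], [L → . x], [L' → . L], [T → . Y], [Y → . T c a], [Y → . a L], [Y → . c Y c], [Y → . x] }  — shift
  I1: { [L' → L .] }  — accept
  I2: { [L → T . Y S], [T → . Y], [Y → . T c a], [Y → . a L], [Y → . c Y c], [Y → . x], [Y → T . c a] }  — shift
  I3: { [T → Y .] }  — reduce
  I4: { [L → . T Y S], [L → . x], [T → . Y], [Y → . T c a], [Y → . a L], [Y → . c Y c], [Y → . x], [Y → a . L] }  — shift
  I5: { [T → . Y], [Y → . T c a], [Y → . a L], [Y → . c Y c], [Y → . x], [Y → c . Y c] }  — shift
  I6: { [L → x .], [Y → x .] }  — 2 reduces
  I7: { [Y → T . c a] }  — shift
  I8: { [T → Y .], [Y → c Y . c] }  — shift, reduce
  I9: { [Y → x .] }  — reduce
  I10: { [Y → c Y c .] }  — reduce
  I11: { [Y → T c . a] }  — shift
  I12: { [Y → T c a .] }  — reduce
  I13: { [Y → a L .] }  — reduce
  I14: { [L → . T Y S], [L → . x], [L → T Y . S], [S → . L], [S → . T], [T → . Y], [T → Y .], [Y → . T c a], [Y → . a L], [Y → . c Y c], [Y → . x] }  — shift, reduce
  I15: { [T → . Y], [Y → . T c a], [Y → . a L], [Y → . c Y c], [Y → . x], [Y → T c . a], [Y → c . Y c] }  — shift
  I16: { [L → . T Y S], [L → . x], [T → . Y], [Y → . T c a], [Y → . a L], [Y → . c Y c], [Y → . x], [Y → T c a .], [Y → a . L] }  — shift, reduce
  I17: { [S → L .] }  — reduce
  I18: { [L → T Y S .] }  — reduce
  I19: { [L → T . Y S], [S → T .], [T → . Y], [Y → . T c a], [Y → . a L], [Y → . c Y c], [Y → . x], [Y → T . c a] }  — shift, reduce

I8 contains reduce item [T → Y .] and shift item [Y → c Y . c] — shift-reduce conflict.
I14 contains reduce item [T → Y .] and shift items [L → . x], [Y → . a L], [Y → . c Y c], [Y → . x] — shift-reduce conflict.
I16 contains reduce item [Y → T c a .] and shift items [L → . x], [Y → . a L], [Y → . c Y c], [Y → . x] — shift-reduce conflict.
I19 contains reduce item [S → T .] and shift items [Y → T . c a], [Y → . a L], [Y → . c Y c], [Y → . x] — shift-reduce conflict.

Answer: Yes — I8: [T → Y .] vs [Y → c Y . c]; I14: [T → Y .] vs [L → . x]; I16: [Y → T c a .] vs [L → . x]; I19: [S → T .] vs [Y → T . c a]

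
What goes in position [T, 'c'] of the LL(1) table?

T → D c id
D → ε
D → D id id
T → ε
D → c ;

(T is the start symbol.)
T → D c id

To find M[T, 'c'], we find productions for T where 'c' is in the predict set (PREDICT(N → α) = (FIRST(α) \ {ε}) ∪ (FOLLOW(N) if α ⇒* ε)).

Relevant sets:
  FIRST(D) = { 'c', 'id', ε }
  FOLLOW(T) = { $ }

T → D c id: PREDICT = { 'c', 'id' }
  'c' is in predict set, so this production goes in M[T, 'c']
T → ε: PREDICT = { $ }

M[T, 'c'] = T → D c id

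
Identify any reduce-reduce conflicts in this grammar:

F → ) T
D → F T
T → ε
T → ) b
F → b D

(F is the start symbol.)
No reduce-reduce conflicts

Augment with F' → F and build the canonical LR(0) collection (I0 = CLOSURE({[F' → . F]}), then GOTO on every symbol after a dot until no new states appear). It has 10 states:
  I0: { [F → . ) T], [F → . b D], [F' → . F] }  — shift
  I1: { [F → ) . T], [T → . ) b], [T → .] }  — shift, reduce
  I2: { [F' → F .] }  — accept
  I3: { [D → . F T], [F → . ) T], [F → . b D], [F → b . D] }  — shift
  I4: { [F → b D .] }  — reduce
  I5: { [D → F . T], [T → . ) b], [T → .] }  — shift, reduce
  I6: { [T → ) . b] }  — shift
  I7: { [D → F T .] }  — reduce
  I8: { [T → ) b .] }  — reduce
  I9: { [F → ) T .] }  — reduce

No state contains more than one complete item.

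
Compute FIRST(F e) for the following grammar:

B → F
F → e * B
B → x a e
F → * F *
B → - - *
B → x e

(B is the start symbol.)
{ '*', 'e' }

FIRST sets of the non-terminals involved (from the grammar, by fixed-point iteration):
  FIRST(F) = { '*', 'e' }

To compute FIRST(F e), process the symbols left to right:
Symbol F is a non-terminal. Add FIRST(F) \ {ε} = { '*', 'e' }
F is not nullable (ε ∉ FIRST(F)), so stop here.
FIRST(F e) = { '*', 'e' }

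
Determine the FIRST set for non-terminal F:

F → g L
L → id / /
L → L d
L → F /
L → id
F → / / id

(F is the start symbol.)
To compute FIRST(F), examine every production with F on the left-hand side, reading each right-hand side left to right until a non-nullable symbol is reached.

From F → g L:
  - g is a terminal: add 'g' and stop
From F → / / id:
  - '/' is a terminal: add '/' and stop

Collecting: FIRST(F) = { '/', 'g' }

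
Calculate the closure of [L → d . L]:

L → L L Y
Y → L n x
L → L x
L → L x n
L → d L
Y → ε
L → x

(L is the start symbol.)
Start with: [L → d . L]
  [L → d . L] has the dot before L: add [L → . L L Y], [L → . L x], [L → . L x n], [L → . d L], [L → . x]
No further items can be added.

CLOSURE = { [L → . L L Y], [L → . L x n], [L → . L x], [L → . d L], [L → . x], [L → d . L] }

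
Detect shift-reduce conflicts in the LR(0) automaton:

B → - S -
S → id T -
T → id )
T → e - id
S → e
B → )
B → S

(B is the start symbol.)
No shift-reduce conflicts

A shift-reduce conflict occurs when an LR(0) state has both:
  - a complete (reduce) item [A → α .] (dot at the end), and
  - a shift item [B → β . c γ] (dot before a terminal).

Augment with B' → B and build the canonical LR(0) collection (I0 = CLOSURE({[B' → . B]}), then GOTO on every symbol after a dot until no new states appear). It has 16 states:
  I0: { [B → . )], [B → . - S -], [B → . S], [B' → . B], [S → . e], [S → . id T -] }  — shift
  I1: { [B → ) .] }  — reduce
  I2: { [B → - . S -], [S → . e], [S → . id T -] }  — shift
  I3: { [B' → B .] }  — accept
  I4: { [B → S .] }  — reduce
  I5: { [S → e .] }  — reduce
  I6: { [S → id . T -], [T → . e - id], [T → . id )] }  — shift
  I7: { [S → id T . -] }  — shift
  I8: { [T → e . - id] }  — shift
  I9: { [T → id . )] }  — shift
  I10: { [T → id ) .] }  — reduce
  I11: { [T → e - . id] }  — shift
  I12: { [T → e - id .] }  — reduce
  I13: { [S → id T - .] }  — reduce
  I14: { [B → - S . -] }  — shift
  I15: { [B → - S - .] }  — reduce

No state contains both a complete item and a shift item.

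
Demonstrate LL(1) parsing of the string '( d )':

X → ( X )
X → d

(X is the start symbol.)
LL(1) parsing maintains a stack (initially the start symbol over $) and the input. At each step: if the stack top is a terminal, match it against the current input token; if it is a non-terminal N, replace it with the RHS of M[N, lookahead] (the unique production whose predict set contains the lookahead).

Stack is shown with the top on the left.

Stack    Input    Action
------------------------
X $      ( d ) $  output X → ( X )
( X ) $  ( d ) $  match '('
X ) $    d ) $    output X → d
d ) $    d ) $    match 'd'
) $      ) $      match ')'
$        $        accept

The string is accepted.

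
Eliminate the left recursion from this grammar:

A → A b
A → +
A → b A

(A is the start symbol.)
A is directly left-recursive. The standard transformation for
  A → A α₁ | ... | A α_m | β₁ | ... | β_n
is
  A  → β₁ A' | ... | β_n A'
  A' → α₁ A' | ... | α_m A' | ε

A → + becomes A → + A'
A → b A becomes A → b A A'
A → A b becomes A' → b A'
Add A' → ε

Resulting grammar:
A → + A'
A → b A A'
A' → b A'
A' → ε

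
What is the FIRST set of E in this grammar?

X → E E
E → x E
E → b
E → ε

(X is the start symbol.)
{ 'b', 'x', ε }

To compute FIRST(E), examine every production with E on the left-hand side, reading each right-hand side left to right until a non-nullable symbol is reached.

From E → x E:
  - x is a terminal: add 'x' and stop
From E → b:
  - b is a terminal: add 'b' and stop
From E → ε:
  - ε-production, so ε ∈ FIRST(E)

Collecting: FIRST(E) = { 'b', 'x', ε }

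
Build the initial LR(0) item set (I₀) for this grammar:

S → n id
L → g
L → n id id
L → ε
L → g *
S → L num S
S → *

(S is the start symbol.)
First, augment the grammar with S' → S
I₀ = CLOSURE({ [S' → . S] }):
  [S' → . S] has the dot before S: add [S → . n id], [S → . L num S], [S → . *]
  [S → . L num S] has the dot before L: add [L → . g], [L → . n id id], [L → .], [L → . g *]
No further items can be added.

I₀ = { [L → . g *], [L → . g], [L → . n id id], [L → .], [S → . *], [S → . L num S], [S → . n id], [S' → . S] }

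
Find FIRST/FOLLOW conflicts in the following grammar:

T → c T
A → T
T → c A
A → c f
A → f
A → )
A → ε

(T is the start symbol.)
A FIRST/FOLLOW conflict occurs when a non-terminal N has a nullable alternative N → β (β ⇒* ε) and another alternative N → α with FIRST(α) ∩ FOLLOW(N) ≠ ∅: on such a lookahead the parser cannot decide between expanding α and letting N vanish via β.

Nullable non-terminals: A.
FIRST sets used below: FIRST(T) = { 'c' }

A: nullable alternative(s) A → ε; FOLLOW(A) = { $ }
  A → T: FIRST \ {ε} = { 'c' } — disjoint from FOLLOW(A)
  A → c f: FIRST \ {ε} = { 'c' } — disjoint from FOLLOW(A)
  A → f: FIRST \ {ε} = { 'f' } — disjoint from FOLLOW(A)
  A → ): FIRST \ {ε} = { ')' } — disjoint from FOLLOW(A)
  A → ε: FIRST \ {ε} = { } — this is the only nullable alternative, skip

T has no nullable alternative, so no FIRST/FOLLOW check is needed there.

No FIRST/FOLLOW conflicts found.

Answer: No FIRST/FOLLOW conflicts.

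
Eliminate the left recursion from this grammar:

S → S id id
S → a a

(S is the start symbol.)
S is directly left-recursive. The standard transformation for
  A → A α₁ | ... | A α_m | β₁ | ... | β_n
is
  A  → β₁ A' | ... | β_n A'
  A' → α₁ A' | ... | α_m A' | ε

S → a a becomes S → a a S'
S → S id id becomes S' → id id S'
Add S' → ε

Resulting grammar:
S → a a S'
S' → id id S'
S' → ε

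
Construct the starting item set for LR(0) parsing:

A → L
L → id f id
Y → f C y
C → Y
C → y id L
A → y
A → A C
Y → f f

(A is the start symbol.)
{ [A → . A C], [A → . L], [A → . y], [A' → . A], [L → . id f id] }

First, augment the grammar with A' → A
I₀ = CLOSURE({ [A' → . A] }):
  [A' → . A] has the dot before A: add [A → . L], [A → . y], [A → . A C]
  [A → . L] has the dot before L: add [L → . id f id]
No further items can be added.

I₀ = { [A → . A C], [A → . L], [A → . y], [A' → . A], [L → . id f id] }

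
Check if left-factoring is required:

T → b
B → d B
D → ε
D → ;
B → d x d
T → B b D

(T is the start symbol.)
Yes, B has productions with common prefix 'd'

Left-factoring is needed when two productions for the same non-terminal
share a common prefix on the right-hand side.

Productions for T:
  T → b
  T → B b D
Productions for B:
  B → d B
  B → d x d
Productions for D:
  D → ε
  D → ;

Found common prefix 'd' in productions for B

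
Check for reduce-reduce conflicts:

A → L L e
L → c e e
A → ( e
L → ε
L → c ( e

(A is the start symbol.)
No reduce-reduce conflicts

A reduce-reduce conflict occurs when an LR(0) state has two complete items [A → α .] and [B → β .] — both call for a reduction, and with no lookahead the parser cannot choose between them.

Augment with A' → A and build the canonical LR(0) collection (I0 = CLOSURE({[A' → . A]}), then GOTO on every symbol after a dot until no new states appear). It has 12 states:
  I0: { [A → . ( e], [A → . L L e], [A' → . A], [L → . c ( e], [L → . c e e], [L → .] }  — shift, reduce
  I1: { [A → ( . e] }  — shift
  I2: { [A' → A .] }  — accept
  I3: { [A → L . L e], [L → . c ( e], [L → . c e e], [L → .] }  — shift, reduce
  I4: { [L → c . ( e], [L → c . e e] }  — shift
  I5: { [L → c ( . e] }  — shift
  I6: { [L → c e . e] }  — shift
  I7: { [L → c e e .] }  — reduce
  I8: { [L → c ( e .] }  — reduce
  I9: { [A → L L . e] }  — shift
  I10: { [A → L L e .] }  — reduce
  I11: { [A → ( e .] }  — reduce

No state contains more than one complete item.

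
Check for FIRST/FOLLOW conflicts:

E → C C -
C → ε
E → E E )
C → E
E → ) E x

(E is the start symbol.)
Nullable non-terminals: C.
FIRST sets used below: FIRST(E) = { ')', '-' }

C: nullable alternative(s) C → ε; FOLLOW(C) = { ')', '-' }
  C → ε: FIRST \ {ε} = { } — this is the only nullable alternative, skip
  C → E: FIRST \ {ε} = { ')', '-' } — overlaps FOLLOW(C) on { ')', '-' }: CONFLICT

E has no nullable alternative, so no FIRST/FOLLOW check is needed there.

So the grammar has 1 FIRST/FOLLOW conflict (marked CONFLICT above).

Answer: Yes. C → E with FOLLOW(C) on { ')', '-' }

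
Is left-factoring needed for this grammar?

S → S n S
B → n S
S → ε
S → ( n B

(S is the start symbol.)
No, left-factoring is not needed

Left-factoring is needed when two productions for the same non-terminal
share a common prefix on the right-hand side.

Productions for S:
  S → S n S
  S → ε
  S → ( n B

No common prefixes found.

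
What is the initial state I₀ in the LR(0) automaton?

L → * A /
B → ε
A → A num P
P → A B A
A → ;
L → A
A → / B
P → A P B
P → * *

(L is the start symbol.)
First, augment the grammar with L' → L
I₀ = CLOSURE({ [L' → . L] }):
  [L' → . L] has the dot before L: add [L → . * A /], [L → . A]
  [L → . A] has the dot before A: add [A → . A num P], [A → . ;], [A → . / B]
No further items can be added.

I₀ = { [A → . / B], [A → . ;], [A → . A num P], [L → . * A /], [L → . A], [L' → . L] }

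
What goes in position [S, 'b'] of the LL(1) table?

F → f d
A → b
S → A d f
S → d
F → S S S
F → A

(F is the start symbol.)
S → A d f

To find M[S, 'b'], we find productions for S where 'b' is in the predict set (PREDICT(N → α) = (FIRST(α) \ {ε}) ∪ (FOLLOW(N) if α ⇒* ε)).

Relevant sets:
  FIRST(A) = { 'b' }

S → A d f: PREDICT = { 'b' }
  'b' is in predict set, so this production goes in M[S, 'b']
S → d: PREDICT = { 'd' }

M[S, 'b'] = S → A d f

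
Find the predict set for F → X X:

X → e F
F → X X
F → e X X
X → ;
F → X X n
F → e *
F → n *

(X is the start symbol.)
PREDICT(F → X X) = (FIRST(RHS) \ {ε}) ∪ (FOLLOW(F) if ε ∈ FIRST(RHS), i.e. RHS ⇒* ε)
FIRST(X) = { ';', 'e' }
FIRST(X X) = { ';', 'e' }
ε ∉ FIRST(X X), so FOLLOW(F) is not added.
PREDICT(F → X X) = { ';', 'e' }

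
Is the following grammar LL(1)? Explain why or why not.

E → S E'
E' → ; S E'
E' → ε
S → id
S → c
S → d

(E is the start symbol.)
Relevant sets:
  FOLLOW(E') = { $ }

For E':
  PREDICT(E' → ';' S E') = { ';' }
  PREDICT(E' → ε) = { $ }
For S:
  PREDICT(S → id) = { 'id' }
  PREDICT(S → c) = { 'c' }
  PREDICT(S → d) = { 'd' }
E has a single production, so nothing to check there.

All predict sets are disjoint. The grammar IS LL(1).

Answer: Yes, the grammar is LL(1).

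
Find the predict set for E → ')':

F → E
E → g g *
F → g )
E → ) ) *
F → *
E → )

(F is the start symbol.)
PREDICT(E → ')') = (FIRST(RHS) \ {ε}) ∪ (FOLLOW(E) if ε ∈ FIRST(RHS), i.e. RHS ⇒* ε)
FIRST(')') = { ')' }
ε ∉ FIRST(')'), so FOLLOW(E) is not added.
PREDICT(E → ')') = { ')' }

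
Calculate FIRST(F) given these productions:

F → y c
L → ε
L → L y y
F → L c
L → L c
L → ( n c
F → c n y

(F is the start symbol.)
{ '(', 'c', 'y' }

To compute FIRST(F), examine every production with F on the left-hand side, reading each right-hand side left to right until a non-nullable symbol is reached.

FIRST sets of the other non-terminals involved (by the same procedure, iterated to a fixed point):
  FIRST(L) = { '(', 'c', 'y', ε }

From F → y c:
  - y is a terminal: add 'y' and stop
From F → L c:
  - L is a non-terminal: add FIRST(L) \ {ε} = { '(', 'c', 'y' }
    L is nullable, so continue to the next symbol
  - c is a terminal: add 'c' and stop
From F → c n y:
  - c is a terminal: add 'c' and stop

Collecting: FIRST(F) = { '(', 'c', 'y' }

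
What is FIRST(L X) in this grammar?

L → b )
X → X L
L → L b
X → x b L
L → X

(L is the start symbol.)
{ 'b', 'x' }

FIRST sets of the non-terminals involved (from the grammar, by fixed-point iteration):
  FIRST(L) = { 'b', 'x' }

To compute FIRST(L X), process the symbols left to right:
Symbol L is a non-terminal. Add FIRST(L) \ {ε} = { 'b', 'x' }
L is not nullable (ε ∉ FIRST(L)), so stop here.
FIRST(L X) = { 'b', 'x' }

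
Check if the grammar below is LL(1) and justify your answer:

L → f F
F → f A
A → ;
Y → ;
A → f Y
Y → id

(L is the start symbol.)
A grammar is LL(1) if for each non-terminal N with multiple productions, the predict sets of those productions are pairwise disjoint, where PREDICT(N → α) = (FIRST(α) \ {ε}) ∪ (FOLLOW(N) if α ⇒* ε).

For A:
  PREDICT(A → ';') = { ';' }
  PREDICT(A → f Y) = { 'f' }
For Y:
  PREDICT(Y → ';') = { ';' }
  PREDICT(Y → id) = { 'id' }
L, F have a single production, so nothing to check there.

All predict sets are disjoint. The grammar IS LL(1).

Answer: Yes, the grammar is LL(1).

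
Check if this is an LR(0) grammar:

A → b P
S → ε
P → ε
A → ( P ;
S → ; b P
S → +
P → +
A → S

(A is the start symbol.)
Augment with A' → A and build the canonical LR(0) collection (I0 = CLOSURE({[A' → . A]}), then GOTO on every symbol after a dot until no new states appear). It has 13 states:
  I0: { [A → . ( P ;], [A → . S], [A → . b P], [A' → . A], [S → . +], [S → . ; b P], [S → .] }  — shift, reduce
  I1: { [A → ( . P ;], [P → . +], [P → .] }  — shift, reduce
  I2: { [S → + .] }  — reduce
  I3: { [S → ; . b P] }  — shift
  I4: { [A' → A .] }  — accept
  I5: { [A → S .] }  — reduce
  I6: { [A → b . P], [P → . +], [P → .] }  — shift, reduce
  I7: { [P → + .] }  — reduce
  I8: { [A → b P .] }  — reduce
  I9: { [P → . +], [P → .], [S → ; b . P] }  — shift, reduce
  I10: { [S → ; b P .] }  — reduce
  I11: { [A → ( P . ;] }  — shift
  I12: { [A → ( P ; .] }  — reduce

Conflict in state I0:
  Shift-reduce conflict between [S → .] and [A → . ( P ;]
So the grammar is NOT LR(0).

Answer: No. Shift-reduce conflict between [S → .] and [A → . ( P ;]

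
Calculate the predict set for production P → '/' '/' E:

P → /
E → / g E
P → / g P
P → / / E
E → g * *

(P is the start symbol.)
PREDICT(P → '/' '/' E) = (FIRST(RHS) \ {ε}) ∪ (FOLLOW(P) if ε ∈ FIRST(RHS), i.e. RHS ⇒* ε)
FIRST('/' '/' E) = { '/' }
ε ∉ FIRST('/' '/' E), so FOLLOW(P) is not added.
PREDICT(P → '/' '/' E) = { '/' }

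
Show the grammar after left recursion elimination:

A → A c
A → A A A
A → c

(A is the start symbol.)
A is directly left-recursive. The standard transformation for
  A → A α₁ | ... | A α_m | β₁ | ... | β_n
is
  A  → β₁ A' | ... | β_n A'
  A' → α₁ A' | ... | α_m A' | ε

A → c becomes A → c A'
A → A c becomes A' → c A'
A → A A A becomes A' → A A A'
Add A' → ε

Resulting grammar:
A → c A'
A' → c A'
A' → A A A'
A' → ε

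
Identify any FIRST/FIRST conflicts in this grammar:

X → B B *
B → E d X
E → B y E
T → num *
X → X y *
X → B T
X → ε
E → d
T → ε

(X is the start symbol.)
Yes. X → B B '*' / X → X y '*' on { 'd' }; X → B B '*' / X → B T on { 'd' }; X → X y '*' / X → B T on { 'd' }; E → B y E / E → d on { 'd' }

A FIRST/FIRST conflict occurs when two productions N → α and N → β for the same non-terminal have FIRST(α) ∩ FIRST(β) ≠ ∅ (with ε ∈ FIRST of a nullable right-hand side, so two nullable alternatives also conflict).

FIRST sets of the non-terminals at (or reachable through a nullable prefix from) the front of some alternative:
  FIRST(B) = { 'd' }
  FIRST(X) = { 'd', 'y', ε }

Productions for X:
  X → B B *: FIRST = { 'd' }
  X → X y *: FIRST = { 'd', 'y' }
  X → B T: FIRST = { 'd' }
  X → ε: FIRST = { ε }
Productions for E:
  E → B y E: FIRST = { 'd' }
  E → d: FIRST = { 'd' }
Productions for T:
  T → num *: FIRST = { 'num' }
  T → ε: FIRST = { ε }
B has only one production, so no FIRST/FIRST conflict is possible there.

Conflict for X: X → B B * and X → X y *
  Overlap: { 'd' }
Conflict for X: X → B B * and X → B T
  Overlap: { 'd' }
Conflict for X: X → X y * and X → B T
  Overlap: { 'd' }
Conflict for E: E → B y E and E → d
  Overlap: { 'd' }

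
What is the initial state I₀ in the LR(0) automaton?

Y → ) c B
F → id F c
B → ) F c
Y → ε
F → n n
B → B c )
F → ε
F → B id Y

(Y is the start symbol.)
{ [Y → . ) c B], [Y → .], [Y' → . Y] }

First, augment the grammar with Y' → Y
I₀ = CLOSURE({ [Y' → . Y] }):
  [Y' → . Y] has the dot before Y: add [Y → . ) c B], [Y → .]
No further items can be added.

I₀ = { [Y → . ) c B], [Y → .], [Y' → . Y] }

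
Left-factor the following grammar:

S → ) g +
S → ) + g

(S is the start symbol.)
Left-factoring transforms A → αβ₁ | αβ₂ into A → αA' and A' → β₁ | β₂
(α is the longest common prefix among the alternatives). Repeat until
no nonterminal has two alternatives with a common prefix.

Round 1: S has alternatives sharing prefix ')'. Introduce S': S → ) S'
  Add: S' → g +
  Add: S' → + g

No remaining common prefixes — done.

Resulting grammar:
S → ) S'
S' → g +
S' → + g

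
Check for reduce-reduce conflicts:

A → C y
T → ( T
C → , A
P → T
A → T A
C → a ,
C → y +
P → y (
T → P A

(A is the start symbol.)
A reduce-reduce conflict occurs when an LR(0) state has two complete items [A → α .] and [B → β .] — both call for a reduction, and with no lookahead the parser cannot choose between them.

Augment with A' → A and build the canonical LR(0) collection (I0 = CLOSURE({[A' → . A]}), then GOTO on every symbol after a dot until no new states appear). It has 18 states:
  I0: { [A → . C y], [A → . T A], [A' → . A], [C → . , A], [C → . a ,], [C → . y +], [P → . T], [P → . y (], [T → . ( T], [T → . P A] }  — shift
  I1: { [P → . T], [P → . y (], [T → ( . T], [T → . ( T], [T → . P A] }  — shift
  I2: { [A → . C y], [A → . T A], [C → , . A], [C → . , A], [C → . a ,], [C → . y +], [P → . T], [P → . y (], [T → . ( T], [T → . P A] }  — shift
  I3: { [A' → A .] }  — accept
  I4: { [A → C . y] }  — shift
  I5: { [A → . C y], [A → . T A], [C → . , A], [C → . a ,], [C → . y +], [P → . T], [P → . y (], [T → . ( T], [T → . P A], [T → P . A] }  — shift
  I6: { [A → . C y], [A → . T A], [A → T . A], [C → . , A], [C → . a ,], [C → . y +], [P → . T], [P → . y (], [P → T .], [T → . ( T], [T → . P A] }  — shift, reduce
  I7: { [C → a . ,] }  — shift
  I8: { [C → y . +], [P → y . (] }  — shift
  I9: { [P → y ( .] }  — reduce
  I10: { [C → y + .] }  — reduce
  I11: { [C → a , .] }  — reduce
  I12: { [A → T A .] }  — reduce
  I13: { [T → P A .] }  — reduce
  I14: { [A → C y .] }  — reduce
  I15: { [C → , A .] }  — reduce
  I16: { [P → T .], [T → ( T .] }  — 2 reduces
  I17: { [P → y . (] }  — shift

I16 contains complete items [P → T .], [T → ( T .] — reduce-reduce conflict.

Answer: Yes — I16: [P → T .] vs [T → ( T .]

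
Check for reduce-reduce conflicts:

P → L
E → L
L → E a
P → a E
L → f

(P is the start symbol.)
A reduce-reduce conflict occurs when an LR(0) state has two complete items [A → α .] and [B → β .] — both call for a reduction, and with no lookahead the parser cannot choose between them.

Augment with P' → P and build the canonical LR(0) collection (I0 = CLOSURE({[P' → . P]}), then GOTO on every symbol after a dot until no new states appear). It has 9 states:
  I0: { [E → . L], [L → . E a], [L → . f], [P → . L], [P → . a E], [P' → . P] }  — shift
  I1: { [L → E . a] }  — shift
  I2: { [E → L .], [P → L .] }  — 2 reduces
  I3: { [P' → P .] }  — accept
  I4: { [E → . L], [L → . E a], [L → . f], [P → a . E] }  — shift
  I5: { [L → f .] }  — reduce
  I6: { [L → E . a], [P → a E .] }  — shift, reduce
  I7: { [E → L .] }  — reduce
  I8: { [L → E a .] }  — reduce

I2 contains complete items [E → L .], [P → L .] — reduce-reduce conflict.

Answer: Yes — I2: [E → L .] vs [P → L .]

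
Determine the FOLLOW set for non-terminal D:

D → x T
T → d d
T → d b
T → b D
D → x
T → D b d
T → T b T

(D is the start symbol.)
{ $, 'b' }

D is the start symbol, so $ ∈ FOLLOW(D).
In T → b D: D is at the end, add FOLLOW(T)
In T → D b d: D is followed by b d, add FIRST(b d) \ {ε} = { 'b' }

The FOLLOW sets referred to above (computed the same way, to a fixed point):
  FOLLOW(T) = { $, 'b' }

Taking the union: FOLLOW(D) = { $, 'b' }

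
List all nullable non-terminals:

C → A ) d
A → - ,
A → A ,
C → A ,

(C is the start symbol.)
None

A non-terminal is nullable if it can derive ε (the empty string): either it has an ε-production, or it has a production whose right-hand side consists entirely of nullable non-terminals.

There are no ε-productions, so no non-terminal can derive ε.
No non-terminals are nullable.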